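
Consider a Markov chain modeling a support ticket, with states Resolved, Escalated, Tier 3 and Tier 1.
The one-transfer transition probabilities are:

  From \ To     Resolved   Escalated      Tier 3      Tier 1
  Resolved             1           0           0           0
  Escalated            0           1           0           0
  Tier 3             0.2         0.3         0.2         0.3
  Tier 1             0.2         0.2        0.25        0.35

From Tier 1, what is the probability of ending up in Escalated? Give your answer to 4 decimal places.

Let h(s) be the probability of absorption at Escalated starting from transient state s. Then h(Escalated) = 1 and h(Resolved) = 0. By first-step analysis:
h(Tier 3) = 0.2·0 + 0.3·1 + 0.2·h(Tier 3) + 0.3·h(Tier 1)
h(Tier 1) = 0.2·0 + 0.2·1 + 0.25·h(Tier 3) + 0.35·h(Tier 1)
Solving: h(Tier 3) = 0.5730, h(Tier 1) = 0.5281.
Starting from Tier 1, the probability is 0.5281.

0.5281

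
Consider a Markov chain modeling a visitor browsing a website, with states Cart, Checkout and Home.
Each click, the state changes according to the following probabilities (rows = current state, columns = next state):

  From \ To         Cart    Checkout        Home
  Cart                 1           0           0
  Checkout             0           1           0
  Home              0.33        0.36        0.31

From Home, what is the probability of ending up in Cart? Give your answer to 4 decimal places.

0.4783

Let h(s) be the probability of absorption at Cart starting from transient state s. Then h(Cart) = 1 and h(Checkout) = 0. By first-step analysis:
h(Home) = 0.33·1 + 0.36·0 + 0.31·h(Home)
Solving: h(Home) = 0.4783.
Starting from Home, the probability is 0.4783.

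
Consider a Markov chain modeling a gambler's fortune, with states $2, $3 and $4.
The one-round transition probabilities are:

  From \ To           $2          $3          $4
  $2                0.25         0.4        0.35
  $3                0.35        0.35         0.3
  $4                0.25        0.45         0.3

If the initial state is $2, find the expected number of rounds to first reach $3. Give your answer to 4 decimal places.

2.4000

Let t(s) be the expected number of rounds to first reach $3 from state s, with t($3) = 0. Conditioning on the first round:
t($2) = 1 + 0.25·t($2) + 0.35·t($4)
t($4) = 1 + 0.25·t($2) + 0.3·t($4)
Solving: t($2) = 2.4000, t($4) = 2.2857.
Expected rounds from $2 to $3: 2.4000.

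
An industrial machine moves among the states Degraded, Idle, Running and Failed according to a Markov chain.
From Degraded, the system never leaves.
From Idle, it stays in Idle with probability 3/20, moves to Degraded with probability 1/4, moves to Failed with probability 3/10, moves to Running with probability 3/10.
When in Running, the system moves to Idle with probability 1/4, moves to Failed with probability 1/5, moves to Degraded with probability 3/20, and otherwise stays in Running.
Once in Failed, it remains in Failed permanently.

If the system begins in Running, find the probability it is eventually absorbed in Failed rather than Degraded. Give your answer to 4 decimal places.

0.5632

Let h(s) be the probability of absorption at Failed starting from transient state s. Then h(Failed) = 1 and h(Degraded) = 0. By first-step analysis:
h(Idle) = 0.25·0 + 0.15·h(Idle) + 0.3·h(Running) + 0.3·1
h(Running) = 0.15·0 + 0.25·h(Idle) + 0.4·h(Running) + 0.2·1
Solving: h(Idle) = 0.5517, h(Running) = 0.5632.
Starting from Running, the probability is 0.5632.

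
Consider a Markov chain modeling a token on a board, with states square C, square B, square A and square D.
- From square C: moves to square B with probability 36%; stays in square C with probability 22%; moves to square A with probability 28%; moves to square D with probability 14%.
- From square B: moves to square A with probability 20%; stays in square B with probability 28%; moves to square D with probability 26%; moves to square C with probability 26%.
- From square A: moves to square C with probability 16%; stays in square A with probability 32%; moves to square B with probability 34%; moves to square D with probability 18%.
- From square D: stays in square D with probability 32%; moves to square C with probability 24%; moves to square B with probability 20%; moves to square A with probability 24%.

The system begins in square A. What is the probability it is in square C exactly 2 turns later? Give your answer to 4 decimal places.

0.2180

Propagate the distribution vector 2 turns from square A.
After 0 turns: (0.0000, 0.0000, 1.0000, 0.0000)
After 1 turn: (0.1600, 0.3400, 0.3200, 0.1800)
After 2 turns: (0.2180, 0.2976, 0.2584, 0.2260)
P(in square C after 2 turns) = 0.2180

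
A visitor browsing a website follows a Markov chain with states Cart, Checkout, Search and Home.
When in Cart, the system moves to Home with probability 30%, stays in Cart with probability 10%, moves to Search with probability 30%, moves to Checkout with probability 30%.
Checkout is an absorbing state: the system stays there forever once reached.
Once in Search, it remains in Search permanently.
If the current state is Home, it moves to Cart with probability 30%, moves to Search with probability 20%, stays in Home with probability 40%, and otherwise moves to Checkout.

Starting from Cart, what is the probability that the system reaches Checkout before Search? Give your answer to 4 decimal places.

0.4667

Let h(s) be the probability of absorption at Checkout starting from transient state s. Then h(Checkout) = 1 and h(Search) = 0. By first-step analysis:
h(Cart) = 0.1·h(Cart) + 0.3·1 + 0.3·0 + 0.3·h(Home)
h(Home) = 0.3·h(Cart) + 0.1·1 + 0.2·0 + 0.4·h(Home)
Solving: h(Cart) = 0.4667, h(Home) = 0.4000.
Starting from Cart, the probability is 0.4667.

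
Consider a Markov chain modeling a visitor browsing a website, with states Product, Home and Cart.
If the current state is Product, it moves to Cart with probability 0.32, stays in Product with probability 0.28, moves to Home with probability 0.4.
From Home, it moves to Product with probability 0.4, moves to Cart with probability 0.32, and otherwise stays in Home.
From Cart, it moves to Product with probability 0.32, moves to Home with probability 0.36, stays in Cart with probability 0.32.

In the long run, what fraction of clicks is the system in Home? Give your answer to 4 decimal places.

Let the stationary distribution be π with π = πP and π_1 + π_2 + π_3 = 1.
π_1 = 0.28·π_1 + 0.4·π_2 + 0.32·π_3
π_2 = 0.4·π_1 + 0.28·π_2 + 0.36·π_3
Solving with the normalization constraint gives π = (0.3343, 0.3457, 0.3200).
So the stationary probability of Home is 0.3457.

0.3457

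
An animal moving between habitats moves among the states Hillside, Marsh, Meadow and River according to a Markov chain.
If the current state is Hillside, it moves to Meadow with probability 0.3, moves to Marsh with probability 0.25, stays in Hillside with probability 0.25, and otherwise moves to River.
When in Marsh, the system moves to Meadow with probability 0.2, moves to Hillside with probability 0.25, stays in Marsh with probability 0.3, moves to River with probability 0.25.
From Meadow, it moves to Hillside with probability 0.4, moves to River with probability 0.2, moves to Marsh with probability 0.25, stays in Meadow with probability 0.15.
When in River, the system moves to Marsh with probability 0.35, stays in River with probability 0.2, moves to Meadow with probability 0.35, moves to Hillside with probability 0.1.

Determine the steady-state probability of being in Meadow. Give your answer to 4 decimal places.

Let the stationary distribution be π with π = πP and π_1 + π_2 + π_3 + π_4 = 1.
π_1 = 0.25·π_1 + 0.25·π_2 + 0.4·π_3 + 0.1·π_4
π_2 = 0.25·π_1 + 0.3·π_2 + 0.25·π_3 + 0.35·π_4
π_3 = 0.3·π_1 + 0.2·π_2 + 0.15·π_3 + 0.35·π_4
Solving with the normalization constraint gives π = (0.2547, 0.2857, 0.2453, 0.2143).
So the stationary probability of Meadow is 0.2453.

0.2453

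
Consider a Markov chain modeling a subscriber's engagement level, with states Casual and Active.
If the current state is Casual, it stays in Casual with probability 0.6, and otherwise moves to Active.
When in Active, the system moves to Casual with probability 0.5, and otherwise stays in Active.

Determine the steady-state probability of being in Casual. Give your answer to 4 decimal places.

0.5556

Let the stationary distribution be π with π = πP and π_1 + π_2 = 1.
π_1 = 0.6·π_1 + 0.5·π_2
Solving with the normalization constraint gives π = (0.5556, 0.4444).
So the stationary probability of Casual is 0.5556.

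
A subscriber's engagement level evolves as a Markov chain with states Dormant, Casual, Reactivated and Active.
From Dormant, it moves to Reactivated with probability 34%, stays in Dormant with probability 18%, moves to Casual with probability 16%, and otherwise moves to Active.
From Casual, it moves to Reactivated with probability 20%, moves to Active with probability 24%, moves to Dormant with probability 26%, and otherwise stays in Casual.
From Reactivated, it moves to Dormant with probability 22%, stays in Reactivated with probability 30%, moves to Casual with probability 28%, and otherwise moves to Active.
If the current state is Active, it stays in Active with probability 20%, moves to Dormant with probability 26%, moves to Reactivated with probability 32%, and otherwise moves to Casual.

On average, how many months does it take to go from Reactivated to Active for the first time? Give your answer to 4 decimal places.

Let t(s) be the expected number of months to first reach Active from state s, with t(Active) = 0. Conditioning on the first month:
t(Dormant) = 1 + 0.18·t(Dormant) + 0.16·t(Casual) + 0.34·t(Reactivated)
t(Casual) = 1 + 0.26·t(Dormant) + 0.3·t(Casual) + 0.2·t(Reactivated)
t(Reactivated) = 1 + 0.22·t(Dormant) + 0.28·t(Casual) + 0.3·t(Reactivated)
Solving: t(Dormant) = 3.7559, t(Casual) = 4.0295, t(Reactivated) = 4.2208.
Expected months from Reactivated to Active: 4.2208.

4.2208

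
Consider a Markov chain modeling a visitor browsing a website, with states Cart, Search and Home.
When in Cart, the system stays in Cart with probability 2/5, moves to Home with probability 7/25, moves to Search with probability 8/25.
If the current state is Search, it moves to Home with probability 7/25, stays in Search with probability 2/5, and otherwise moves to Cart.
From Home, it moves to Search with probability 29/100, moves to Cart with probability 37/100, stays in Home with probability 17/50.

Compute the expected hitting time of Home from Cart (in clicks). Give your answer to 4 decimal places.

Let t(s) be the expected number of clicks to first reach Home from state s, with t(Home) = 0. Conditioning on the first click:
t(Cart) = 1 + 0.4·t(Cart) + 0.32·t(Search)
t(Search) = 1 + 0.32·t(Cart) + 0.4·t(Search)
Solving: t(Cart) = 3.5714, t(Search) = 3.5714.
Expected clicks from Cart to Home: 3.5714.

3.5714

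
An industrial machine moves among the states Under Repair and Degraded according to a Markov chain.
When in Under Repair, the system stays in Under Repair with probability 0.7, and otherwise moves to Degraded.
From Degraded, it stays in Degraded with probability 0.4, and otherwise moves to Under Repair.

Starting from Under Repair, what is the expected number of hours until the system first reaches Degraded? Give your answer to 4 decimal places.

Let t(s) be the expected number of hours to first reach Degraded from state s, with t(Degraded) = 0. Conditioning on the first hour:
t(Under Repair) = 1 + 0.7·t(Under Repair)
Solving: t(Under Repair) = 3.3333.
Expected hours from Under Repair to Degraded: 3.3333.

3.3333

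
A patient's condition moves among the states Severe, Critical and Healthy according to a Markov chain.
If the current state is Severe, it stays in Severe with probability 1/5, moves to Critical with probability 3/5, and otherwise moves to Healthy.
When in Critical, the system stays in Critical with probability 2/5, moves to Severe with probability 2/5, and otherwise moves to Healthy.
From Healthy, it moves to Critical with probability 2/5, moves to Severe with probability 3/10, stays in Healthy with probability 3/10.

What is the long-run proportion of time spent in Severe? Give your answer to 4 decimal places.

0.3148

Let the stationary distribution be π with π = πP and π_1 + π_2 + π_3 = 1.
π_1 = 0.2·π_1 + 0.4·π_2 + 0.3·π_3
π_2 = 0.6·π_1 + 0.4·π_2 + 0.4·π_3
Solving with the normalization constraint gives π = (0.3148, 0.4630, 0.2222).
So the stationary probability of Severe is 0.3148.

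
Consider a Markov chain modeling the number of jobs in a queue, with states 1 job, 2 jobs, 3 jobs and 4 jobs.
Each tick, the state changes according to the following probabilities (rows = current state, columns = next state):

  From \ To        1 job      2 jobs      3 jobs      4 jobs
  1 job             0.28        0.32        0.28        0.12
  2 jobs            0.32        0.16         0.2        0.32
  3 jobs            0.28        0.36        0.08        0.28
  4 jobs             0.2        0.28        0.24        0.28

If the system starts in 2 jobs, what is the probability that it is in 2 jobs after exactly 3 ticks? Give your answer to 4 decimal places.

Propagate the distribution vector 3 ticks from 2 jobs.
After 0 ticks: (0.0000, 1.0000, 0.0000, 0.0000)
After 1 tick: (0.3200, 0.1600, 0.2000, 0.3200)
After 2 ticks: (0.2608, 0.2896, 0.2144, 0.2352)
After 3 ticks: (0.2728, 0.2728, 0.2045, 0.2499)
P(in 2 jobs after 3 ticks) = 0.2728

0.2728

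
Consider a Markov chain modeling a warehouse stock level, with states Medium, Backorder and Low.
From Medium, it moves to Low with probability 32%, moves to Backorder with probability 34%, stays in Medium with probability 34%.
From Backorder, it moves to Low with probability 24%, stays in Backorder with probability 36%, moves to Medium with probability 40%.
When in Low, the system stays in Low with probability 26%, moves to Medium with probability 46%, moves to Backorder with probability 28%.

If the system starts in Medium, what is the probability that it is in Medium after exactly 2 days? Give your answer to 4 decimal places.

Sum over the intermediate state after 1 day:
P = P(Medium→Medium)·P(Medium→Medium) + P(Medium→Backorder)·P(Backorder→Medium) + P(Medium→Low)·P(Low→Medium)
  = 0.34×0.34 + 0.34×0.4 + 0.32×0.46
  = 0.1156 + 0.1360 + 0.1472 = 0.3988

0.3988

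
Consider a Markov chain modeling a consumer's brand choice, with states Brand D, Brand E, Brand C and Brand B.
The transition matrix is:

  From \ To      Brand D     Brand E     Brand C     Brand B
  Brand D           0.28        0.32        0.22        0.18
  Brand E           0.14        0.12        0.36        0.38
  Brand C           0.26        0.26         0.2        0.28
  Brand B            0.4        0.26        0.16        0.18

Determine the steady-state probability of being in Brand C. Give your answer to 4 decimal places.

0.2341

Let the stationary distribution be π with π = πP and π_1 + π_2 + π_3 + π_4 = 1.
π_1 = 0.28·π_1 + 0.14·π_2 + 0.26·π_3 + 0.4·π_4
π_2 = 0.32·π_1 + 0.12·π_2 + 0.26·π_3 + 0.26·π_4
π_3 = 0.22·π_1 + 0.36·π_2 + 0.2·π_3 + 0.16·π_4
Solving with the normalization constraint gives π = (0.2716, 0.2424, 0.2341, 0.2519).
So the stationary probability of Brand C is 0.2341.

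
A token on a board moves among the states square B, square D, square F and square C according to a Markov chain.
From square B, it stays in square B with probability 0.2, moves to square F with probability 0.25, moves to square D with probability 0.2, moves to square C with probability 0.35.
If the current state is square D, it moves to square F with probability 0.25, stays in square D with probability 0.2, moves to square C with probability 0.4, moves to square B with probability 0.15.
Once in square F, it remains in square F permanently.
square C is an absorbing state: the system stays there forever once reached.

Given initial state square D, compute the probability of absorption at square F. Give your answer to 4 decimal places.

Let h(s) be the probability of absorption at square F starting from transient state s. Then h(square F) = 1 and h(square C) = 0. By first-step analysis:
h(square B) = 0.2·h(square B) + 0.2·h(square D) + 0.25·1 + 0.35·0
h(square D) = 0.15·h(square B) + 0.2·h(square D) + 0.25·1 + 0.4·0
Solving: h(square B) = 0.4098, h(square D) = 0.3893.
Starting from square D, the probability is 0.3893.

0.3893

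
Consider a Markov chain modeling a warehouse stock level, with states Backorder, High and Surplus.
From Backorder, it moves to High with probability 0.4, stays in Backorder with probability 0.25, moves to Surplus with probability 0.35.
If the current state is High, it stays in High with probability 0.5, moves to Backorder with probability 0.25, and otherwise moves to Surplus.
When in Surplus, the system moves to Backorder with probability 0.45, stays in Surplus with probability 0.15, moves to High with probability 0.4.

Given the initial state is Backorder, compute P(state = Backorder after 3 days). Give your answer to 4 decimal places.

Propagate the distribution vector 3 days from Backorder.
After 0 days: (1.0000, 0.0000, 0.0000)
After 1 day: (0.2500, 0.4000, 0.3500)
After 2 days: (0.3200, 0.4400, 0.2400)
After 3 days: (0.2980, 0.4440, 0.2580)
P(in Backorder after 3 days) = 0.2980

0.2980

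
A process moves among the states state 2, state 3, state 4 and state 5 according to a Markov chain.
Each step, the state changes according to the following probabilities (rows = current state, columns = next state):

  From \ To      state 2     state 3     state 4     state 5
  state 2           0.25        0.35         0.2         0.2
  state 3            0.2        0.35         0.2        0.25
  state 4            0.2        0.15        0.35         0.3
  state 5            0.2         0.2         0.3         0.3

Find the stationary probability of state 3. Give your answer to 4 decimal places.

Let the stationary distribution be π with π = πP and π_1 + π_2 + π_3 + π_4 = 1.
π_1 = 0.25·π_1 + 0.2·π_2 + 0.2·π_3 + 0.2·π_4
π_2 = 0.35·π_1 + 0.35·π_2 + 0.15·π_3 + 0.2·π_4
π_3 = 0.2·π_1 + 0.2·π_2 + 0.35·π_3 + 0.3·π_4
Solving with the normalization constraint gives π = (0.2105, 0.2568, 0.2666, 0.2661).
So the stationary probability of state 3 is 0.2568.

0.2568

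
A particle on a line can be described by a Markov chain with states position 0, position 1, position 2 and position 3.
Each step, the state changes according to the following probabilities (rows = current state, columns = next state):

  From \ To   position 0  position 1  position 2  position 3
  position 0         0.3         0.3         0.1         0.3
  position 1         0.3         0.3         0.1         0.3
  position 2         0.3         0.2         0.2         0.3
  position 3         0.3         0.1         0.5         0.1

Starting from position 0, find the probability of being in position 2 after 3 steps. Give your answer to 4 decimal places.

Propagate the distribution vector 3 steps from position 0.
After 0 steps: (1.0000, 0.0000, 0.0000, 0.0000)
After 1 step: (0.3000, 0.3000, 0.1000, 0.3000)
After 2 steps: (0.3000, 0.2300, 0.2300, 0.2400)
After 3 steps: (0.3000, 0.2290, 0.2190, 0.2520)
P(in position 2 after 3 steps) = 0.2190

0.2190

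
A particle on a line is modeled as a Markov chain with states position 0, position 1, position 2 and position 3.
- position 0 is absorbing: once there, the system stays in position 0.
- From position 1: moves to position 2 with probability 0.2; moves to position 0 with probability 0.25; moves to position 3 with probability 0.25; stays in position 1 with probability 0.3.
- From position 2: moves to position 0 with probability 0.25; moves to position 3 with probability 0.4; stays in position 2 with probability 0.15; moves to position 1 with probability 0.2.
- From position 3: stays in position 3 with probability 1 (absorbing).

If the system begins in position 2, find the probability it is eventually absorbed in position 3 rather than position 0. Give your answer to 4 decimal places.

0.5946

Let h(s) be the probability of absorption at position 3 starting from transient state s. Then h(position 3) = 1 and h(position 0) = 0. By first-step analysis:
h(position 1) = 0.25·0 + 0.3·h(position 1) + 0.2·h(position 2) + 0.25·1
h(position 2) = 0.25·0 + 0.2·h(position 1) + 0.15·h(position 2) + 0.4·1
Solving: h(position 1) = 0.5270, h(position 2) = 0.5946.
Starting from position 2, the probability is 0.5946.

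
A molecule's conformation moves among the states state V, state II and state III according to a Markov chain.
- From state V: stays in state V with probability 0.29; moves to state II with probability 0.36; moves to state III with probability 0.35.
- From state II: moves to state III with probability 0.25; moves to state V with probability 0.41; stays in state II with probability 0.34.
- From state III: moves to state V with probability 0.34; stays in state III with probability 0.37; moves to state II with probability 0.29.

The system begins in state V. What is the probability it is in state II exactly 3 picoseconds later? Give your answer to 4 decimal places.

Propagate the distribution vector 3 picoseconds from state V.
After 0 picoseconds: (1.0000, 0.0000, 0.0000)
After 1 picosecond: (0.2900, 0.3600, 0.3500)
After 2 picoseconds: (0.3507, 0.3283, 0.3210)
After 3 picoseconds: (0.3454, 0.3310, 0.3236)
P(in state II after 3 picoseconds) = 0.3310

0.3310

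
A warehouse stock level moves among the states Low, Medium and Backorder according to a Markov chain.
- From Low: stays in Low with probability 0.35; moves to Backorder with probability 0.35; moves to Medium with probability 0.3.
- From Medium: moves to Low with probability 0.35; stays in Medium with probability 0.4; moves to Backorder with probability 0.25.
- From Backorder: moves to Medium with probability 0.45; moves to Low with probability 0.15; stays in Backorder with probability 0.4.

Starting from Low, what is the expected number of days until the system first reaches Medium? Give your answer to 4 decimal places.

Let t(s) be the expected number of days to first reach Medium from state s, with t(Medium) = 0. Conditioning on the first day:
t(Low) = 1 + 0.35·t(Low) + 0.35·t(Backorder)
t(Backorder) = 1 + 0.15·t(Low) + 0.4·t(Backorder)
Solving: t(Low) = 2.8148, t(Backorder) = 2.3704.
Expected days from Low to Medium: 2.8148.

2.8148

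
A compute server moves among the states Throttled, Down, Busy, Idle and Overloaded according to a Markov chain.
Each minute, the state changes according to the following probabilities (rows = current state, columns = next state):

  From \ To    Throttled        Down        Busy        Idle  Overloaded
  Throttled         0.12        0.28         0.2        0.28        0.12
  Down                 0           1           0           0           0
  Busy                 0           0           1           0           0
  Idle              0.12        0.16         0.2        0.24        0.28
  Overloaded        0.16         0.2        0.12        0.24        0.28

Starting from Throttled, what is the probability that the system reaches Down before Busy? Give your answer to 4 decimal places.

Let h(s) be the probability of absorption at Down starting from transient state s. Then h(Down) = 1 and h(Busy) = 0. By first-step analysis:
h(Throttled) = 0.12·h(Throttled) + 0.28·1 + 0.2·0 + 0.28·h(Idle) + 0.12·h(Overloaded)
h(Idle) = 0.12·h(Throttled) + 0.16·1 + 0.2·0 + 0.24·h(Idle) + 0.28·h(Overloaded)
h(Overloaded) = 0.16·h(Throttled) + 0.2·1 + 0.12·0 + 0.24·h(Idle) + 0.28·h(Overloaded)
Solving: h(Throttled) = 0.5581, h(Idle) = 0.5092, h(Overloaded) = 0.5716.
Starting from Throttled, the probability is 0.5581.

0.5581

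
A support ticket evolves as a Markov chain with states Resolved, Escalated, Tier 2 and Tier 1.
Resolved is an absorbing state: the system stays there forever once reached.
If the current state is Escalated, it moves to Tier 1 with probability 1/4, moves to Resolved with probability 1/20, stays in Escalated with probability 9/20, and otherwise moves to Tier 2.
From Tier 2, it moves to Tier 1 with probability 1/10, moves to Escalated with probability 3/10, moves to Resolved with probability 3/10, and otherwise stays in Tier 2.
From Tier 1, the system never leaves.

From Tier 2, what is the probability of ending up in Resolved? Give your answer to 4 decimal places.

Let h(s) be the probability of absorption at Resolved starting from transient state s. Then h(Resolved) = 1 and h(Tier 1) = 0. By first-step analysis:
h(Escalated) = 0.05·1 + 0.45·h(Escalated) + 0.25·h(Tier 2) + 0.25·0
h(Tier 2) = 0.3·1 + 0.3·h(Escalated) + 0.3·h(Tier 2) + 0.1·0
Solving: h(Escalated) = 0.3548, h(Tier 2) = 0.5806.
Starting from Tier 2, the probability is 0.5806.

0.5806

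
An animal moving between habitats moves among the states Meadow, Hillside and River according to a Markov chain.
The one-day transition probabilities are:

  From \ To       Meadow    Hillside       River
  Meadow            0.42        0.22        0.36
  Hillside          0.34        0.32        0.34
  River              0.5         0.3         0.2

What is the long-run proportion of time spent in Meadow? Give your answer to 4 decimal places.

0.4227

Let the stationary distribution be π with π = πP and π_1 + π_2 + π_3 = 1.
π_1 = 0.42·π_1 + 0.34·π_2 + 0.5·π_3
π_2 = 0.22·π_1 + 0.32·π_2 + 0.3·π_3
Solving with the normalization constraint gives π = (0.4227, 0.2716, 0.3057).
So the stationary probability of Meadow is 0.4227.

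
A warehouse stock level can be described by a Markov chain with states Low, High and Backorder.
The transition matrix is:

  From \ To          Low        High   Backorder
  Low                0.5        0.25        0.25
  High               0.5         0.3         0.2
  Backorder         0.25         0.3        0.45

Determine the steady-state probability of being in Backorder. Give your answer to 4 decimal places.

Let the stationary distribution be π with π = πP and π_1 + π_2 + π_3 = 1.
π_1 = 0.5·π_1 + 0.5·π_2 + 0.25·π_3
π_2 = 0.25·π_1 + 0.3·π_2 + 0.3·π_3
Solving with the normalization constraint gives π = (0.4262, 0.2787, 0.2951).
So the stationary probability of Backorder is 0.2951.

0.2951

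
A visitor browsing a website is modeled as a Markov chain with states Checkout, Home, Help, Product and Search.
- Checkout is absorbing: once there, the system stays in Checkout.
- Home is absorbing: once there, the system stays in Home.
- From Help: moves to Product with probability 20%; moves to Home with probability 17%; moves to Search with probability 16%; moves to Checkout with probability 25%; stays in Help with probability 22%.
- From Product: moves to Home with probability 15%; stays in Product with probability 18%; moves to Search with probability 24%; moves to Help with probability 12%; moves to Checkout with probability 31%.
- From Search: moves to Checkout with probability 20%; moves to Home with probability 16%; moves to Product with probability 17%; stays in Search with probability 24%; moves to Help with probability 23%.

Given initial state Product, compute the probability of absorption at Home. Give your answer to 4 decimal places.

0.3609

Let h(s) be the probability of absorption at Home starting from transient state s. Then h(Home) = 1 and h(Checkout) = 0. By first-step analysis:
h(Help) = 0.25·0 + 0.17·1 + 0.22·h(Help) + 0.2·h(Product) + 0.16·h(Search)
h(Product) = 0.31·0 + 0.15·1 + 0.12·h(Help) + 0.18·h(Product) + 0.24·h(Search)
h(Search) = 0.2·0 + 0.16·1 + 0.23·h(Help) + 0.17·h(Product) + 0.24·h(Search)
Solving: h(Help) = 0.3947, h(Product) = 0.3609, h(Search) = 0.4107.
Starting from Product, the probability is 0.3609.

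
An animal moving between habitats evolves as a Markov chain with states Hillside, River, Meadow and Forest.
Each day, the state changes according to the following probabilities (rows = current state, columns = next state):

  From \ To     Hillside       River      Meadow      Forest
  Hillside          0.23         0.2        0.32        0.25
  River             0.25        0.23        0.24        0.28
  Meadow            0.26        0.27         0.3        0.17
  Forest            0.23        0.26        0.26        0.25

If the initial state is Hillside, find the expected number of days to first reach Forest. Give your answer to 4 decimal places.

Let t(s) be the expected number of days to first reach Forest from state s, with t(Forest) = 0. Conditioning on the first day:
t(Hillside) = 1 + 0.23·t(Hillside) + 0.2·t(River) + 0.32·t(Meadow)
t(River) = 1 + 0.25·t(Hillside) + 0.23·t(River) + 0.24·t(Meadow)
t(Meadow) = 1 + 0.26·t(Hillside) + 0.27·t(River) + 0.3·t(Meadow)
Solving: t(Hillside) = 4.2890, t(River) = 4.1295, t(Meadow) = 4.6144.
Expected days from Hillside to Forest: 4.2890.

4.2890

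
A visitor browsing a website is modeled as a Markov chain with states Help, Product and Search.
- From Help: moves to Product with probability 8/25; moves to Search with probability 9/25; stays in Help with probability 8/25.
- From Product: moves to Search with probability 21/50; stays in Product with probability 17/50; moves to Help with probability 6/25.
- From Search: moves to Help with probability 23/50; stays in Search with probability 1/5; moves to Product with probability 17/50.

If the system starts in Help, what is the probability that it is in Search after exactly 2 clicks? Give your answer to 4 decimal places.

0.3216

Sum over the intermediate state after 1 click:
P = P(Help→Help)·P(Help→Search) + P(Help→Product)·P(Product→Search) + P(Help→Search)·P(Search→Search)
  = 0.32×0.36 + 0.32×0.42 + 0.36×0.2
  = 0.1152 + 0.1344 + 0.0720 = 0.3216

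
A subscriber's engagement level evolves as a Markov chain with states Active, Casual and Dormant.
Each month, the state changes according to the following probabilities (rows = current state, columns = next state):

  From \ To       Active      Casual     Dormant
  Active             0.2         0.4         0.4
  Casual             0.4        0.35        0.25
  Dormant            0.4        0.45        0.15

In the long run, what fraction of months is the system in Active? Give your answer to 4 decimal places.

0.3333

Let the stationary distribution be π with π = πP and π_1 + π_2 + π_3 = 1.
π_1 = 0.2·π_1 + 0.4·π_2 + 0.4·π_3
π_2 = 0.4·π_1 + 0.35·π_2 + 0.45·π_3
Solving with the normalization constraint gives π = (0.3333, 0.3939, 0.2727).
So the stationary probability of Active is 0.3333.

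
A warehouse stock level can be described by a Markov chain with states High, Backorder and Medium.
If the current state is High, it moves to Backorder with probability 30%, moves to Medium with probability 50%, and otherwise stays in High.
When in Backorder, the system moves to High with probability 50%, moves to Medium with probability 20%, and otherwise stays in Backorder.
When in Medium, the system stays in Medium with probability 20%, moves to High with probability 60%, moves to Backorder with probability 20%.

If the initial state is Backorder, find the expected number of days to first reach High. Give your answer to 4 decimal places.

Let t(s) be the expected number of days to first reach High from state s, with t(High) = 0. Conditioning on the first day:
t(Backorder) = 1 + 0.3·t(Backorder) + 0.2·t(Medium)
t(Medium) = 1 + 0.2·t(Backorder) + 0.2·t(Medium)
Solving: t(Backorder) = 1.9231, t(Medium) = 1.7308.
Expected days from Backorder to High: 1.9231.

1.9231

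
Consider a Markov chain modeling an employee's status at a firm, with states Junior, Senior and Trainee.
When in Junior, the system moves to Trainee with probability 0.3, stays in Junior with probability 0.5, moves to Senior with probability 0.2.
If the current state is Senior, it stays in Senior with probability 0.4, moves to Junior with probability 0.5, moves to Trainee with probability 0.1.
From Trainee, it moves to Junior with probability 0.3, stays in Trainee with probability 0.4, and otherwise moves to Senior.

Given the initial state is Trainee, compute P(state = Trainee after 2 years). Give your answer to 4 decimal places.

Sum over the intermediate state after 1 year:
P = P(Trainee→Junior)·P(Junior→Trainee) + P(Trainee→Senior)·P(Senior→Trainee) + P(Trainee→Trainee)·P(Trainee→Trainee)
  = 0.3×0.3 + 0.3×0.1 + 0.4×0.4
  = 0.0900 + 0.0300 + 0.1600 = 0.2800

0.2800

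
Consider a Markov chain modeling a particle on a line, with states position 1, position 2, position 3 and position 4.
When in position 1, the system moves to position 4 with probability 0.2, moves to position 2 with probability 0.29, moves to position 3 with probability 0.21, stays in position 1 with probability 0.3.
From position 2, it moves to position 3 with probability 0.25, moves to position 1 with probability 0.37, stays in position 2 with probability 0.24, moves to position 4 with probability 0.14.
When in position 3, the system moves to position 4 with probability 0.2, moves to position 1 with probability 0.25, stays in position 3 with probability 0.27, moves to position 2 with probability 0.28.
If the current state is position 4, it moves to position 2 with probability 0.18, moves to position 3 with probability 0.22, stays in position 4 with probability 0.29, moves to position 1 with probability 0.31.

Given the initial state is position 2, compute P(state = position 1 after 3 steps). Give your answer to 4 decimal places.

Propagate the distribution vector 3 steps from position 2.
After 0 steps: (0.0000, 1.0000, 0.0000, 0.0000)
After 1 step: (0.3700, 0.2400, 0.2500, 0.1400)
After 2 steps: (0.3057, 0.2601, 0.2360, 0.1982)
After 3 steps: (0.3084, 0.2528, 0.2365, 0.2022)
P(in position 1 after 3 steps) = 0.3084

0.3084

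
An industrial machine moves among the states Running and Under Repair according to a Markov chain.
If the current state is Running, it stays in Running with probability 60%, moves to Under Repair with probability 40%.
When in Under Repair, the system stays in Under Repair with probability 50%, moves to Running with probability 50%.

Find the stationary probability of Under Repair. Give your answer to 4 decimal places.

Let the stationary distribution be π with π = πP and π_1 + π_2 = 1.
π_1 = 0.6·π_1 + 0.5·π_2
Solving with the normalization constraint gives π = (0.5556, 0.4444).
So the stationary probability of Under Repair is 0.4444.

0.4444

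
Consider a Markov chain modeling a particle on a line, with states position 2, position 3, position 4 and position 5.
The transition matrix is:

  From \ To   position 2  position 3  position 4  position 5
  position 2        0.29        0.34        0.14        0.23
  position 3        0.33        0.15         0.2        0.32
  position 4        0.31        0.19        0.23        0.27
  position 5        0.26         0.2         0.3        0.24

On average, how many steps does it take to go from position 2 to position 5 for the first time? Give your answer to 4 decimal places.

3.8370

Let t(s) be the expected number of steps to first reach position 5 from state s, with t(position 5) = 0. Conditioning on the first step:
t(position 2) = 1 + 0.29·t(position 2) + 0.34·t(position 3) + 0.14·t(position 4)
t(position 3) = 1 + 0.33·t(position 2) + 0.15·t(position 3) + 0.2·t(position 4)
t(position 4) = 1 + 0.31·t(position 2) + 0.19·t(position 3) + 0.23·t(position 4)
Solving: t(position 2) = 3.8370, t(position 3) = 3.5407, t(position 4) = 3.7171.
Expected steps from position 2 to position 5: 3.8370.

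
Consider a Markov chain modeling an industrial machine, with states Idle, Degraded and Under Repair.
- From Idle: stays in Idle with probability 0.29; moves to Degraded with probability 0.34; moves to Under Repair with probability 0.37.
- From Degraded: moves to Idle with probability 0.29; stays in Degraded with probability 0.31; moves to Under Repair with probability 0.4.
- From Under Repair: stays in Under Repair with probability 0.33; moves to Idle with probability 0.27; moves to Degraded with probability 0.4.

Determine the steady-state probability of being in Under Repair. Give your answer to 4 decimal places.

Let the stationary distribution be π with π = πP and π_1 + π_2 + π_3 = 1.
π_1 = 0.29·π_1 + 0.29·π_2 + 0.27·π_3
π_2 = 0.34·π_1 + 0.31·π_2 + 0.4·π_3
Solving with the normalization constraint gives π = (0.2827, 0.3514, 0.3659).
So the stationary probability of Under Repair is 0.3659.

0.3659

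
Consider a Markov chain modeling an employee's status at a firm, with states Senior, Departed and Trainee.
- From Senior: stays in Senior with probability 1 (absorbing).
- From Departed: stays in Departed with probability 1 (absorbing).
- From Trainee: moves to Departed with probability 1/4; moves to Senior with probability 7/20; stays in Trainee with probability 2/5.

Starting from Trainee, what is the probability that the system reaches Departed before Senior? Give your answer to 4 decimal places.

Let h(s) be the probability of absorption at Departed starting from transient state s. Then h(Departed) = 1 and h(Senior) = 0. By first-step analysis:
h(Trainee) = 0.35·0 + 0.25·1 + 0.4·h(Trainee)
Solving: h(Trainee) = 0.4167.
Starting from Trainee, the probability is 0.4167.

0.4167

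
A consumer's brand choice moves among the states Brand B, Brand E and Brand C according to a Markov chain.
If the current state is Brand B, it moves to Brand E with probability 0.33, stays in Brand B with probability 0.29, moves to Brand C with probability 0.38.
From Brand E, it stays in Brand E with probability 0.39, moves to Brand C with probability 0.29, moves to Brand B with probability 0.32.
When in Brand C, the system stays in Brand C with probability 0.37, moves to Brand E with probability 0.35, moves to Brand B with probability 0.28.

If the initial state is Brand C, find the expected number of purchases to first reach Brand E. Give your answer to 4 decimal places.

2.9041

Let t(s) be the expected number of purchases to first reach Brand E from state s, with t(Brand E) = 0. Conditioning on the first purchase:
t(Brand B) = 1 + 0.29·t(Brand B) + 0.38·t(Brand C)
t(Brand C) = 1 + 0.28·t(Brand B) + 0.37·t(Brand C)
Solving: t(Brand B) = 2.9627, t(Brand C) = 2.9041.
Expected purchases from Brand C to Brand E: 2.9041.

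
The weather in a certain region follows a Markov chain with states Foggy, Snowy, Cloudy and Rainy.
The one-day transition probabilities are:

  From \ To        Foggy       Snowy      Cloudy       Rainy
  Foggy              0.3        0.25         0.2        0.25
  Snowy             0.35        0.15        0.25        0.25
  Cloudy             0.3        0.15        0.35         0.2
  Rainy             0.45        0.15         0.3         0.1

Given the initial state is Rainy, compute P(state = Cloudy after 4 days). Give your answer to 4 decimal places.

0.2702

Propagate the distribution vector 4 days from Rainy.
After 0 days: (0.0000, 0.0000, 0.0000, 1.0000)
After 1 day: (0.4500, 0.1500, 0.3000, 0.1000)
After 2 days: (0.3225, 0.1950, 0.2625, 0.2200)
After 3 days: (0.3428, 0.1823, 0.2711, 0.2039)
After 4 days: (0.3397, 0.1843, 0.2702, 0.2059)
P(in Cloudy after 4 days) = 0.2702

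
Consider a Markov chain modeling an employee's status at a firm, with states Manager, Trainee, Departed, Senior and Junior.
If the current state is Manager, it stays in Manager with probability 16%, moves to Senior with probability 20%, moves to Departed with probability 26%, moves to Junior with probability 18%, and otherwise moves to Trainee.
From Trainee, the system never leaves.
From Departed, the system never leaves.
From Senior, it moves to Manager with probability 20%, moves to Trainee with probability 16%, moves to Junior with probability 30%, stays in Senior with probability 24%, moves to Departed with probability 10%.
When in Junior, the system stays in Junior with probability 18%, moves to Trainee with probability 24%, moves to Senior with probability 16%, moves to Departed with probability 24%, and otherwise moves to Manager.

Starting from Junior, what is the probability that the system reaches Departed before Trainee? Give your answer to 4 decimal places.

0.4999

Let h(s) be the probability of absorption at Departed starting from transient state s. Then h(Departed) = 1 and h(Trainee) = 0. By first-step analysis:
h(Manager) = 0.16·h(Manager) + 0.2·0 + 0.26·1 + 0.2·h(Senior) + 0.18·h(Junior)
h(Senior) = 0.2·h(Manager) + 0.16·0 + 0.1·1 + 0.24·h(Senior) + 0.3·h(Junior)
h(Junior) = 0.18·h(Manager) + 0.24·0 + 0.24·1 + 0.16·h(Senior) + 0.18·h(Junior)
Solving: h(Manager) = 0.5280, h(Senior) = 0.4679, h(Junior) = 0.4999.
Starting from Junior, the probability is 0.4999.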